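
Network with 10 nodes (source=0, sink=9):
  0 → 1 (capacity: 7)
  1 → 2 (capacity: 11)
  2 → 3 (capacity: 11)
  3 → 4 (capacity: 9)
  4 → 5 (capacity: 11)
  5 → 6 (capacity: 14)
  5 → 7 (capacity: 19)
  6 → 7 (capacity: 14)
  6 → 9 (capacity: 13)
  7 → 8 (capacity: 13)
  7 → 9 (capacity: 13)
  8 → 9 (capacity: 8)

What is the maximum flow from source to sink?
Maximum flow = 7

Max flow: 7

Flow assignment:
  0 → 1: 7/7
  1 → 2: 7/11
  2 → 3: 7/11
  3 → 4: 7/9
  4 → 5: 7/11
  5 → 6: 7/14
  6 → 9: 7/13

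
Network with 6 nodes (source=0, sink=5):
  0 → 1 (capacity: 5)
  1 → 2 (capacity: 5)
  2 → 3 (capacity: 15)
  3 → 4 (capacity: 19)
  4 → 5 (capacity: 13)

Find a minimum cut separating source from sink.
Min cut value = 5, edges: (1,2)

Min cut value: 5
Partition: S = [0, 1], T = [2, 3, 4, 5]
Cut edges: (1,2)

By max-flow min-cut theorem, max flow = min cut = 5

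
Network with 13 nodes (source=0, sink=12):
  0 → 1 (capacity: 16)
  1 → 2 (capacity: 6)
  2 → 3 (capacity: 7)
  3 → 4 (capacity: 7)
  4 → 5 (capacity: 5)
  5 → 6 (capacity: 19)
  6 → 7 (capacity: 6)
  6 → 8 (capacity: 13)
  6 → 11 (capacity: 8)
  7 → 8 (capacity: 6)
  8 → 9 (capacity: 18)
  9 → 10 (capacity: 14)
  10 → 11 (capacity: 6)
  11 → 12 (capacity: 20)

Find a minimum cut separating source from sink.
Min cut value = 5, edges: (4,5)

Min cut value: 5
Partition: S = [0, 1, 2, 3, 4], T = [5, 6, 7, 8, 9, 10, 11, 12]
Cut edges: (4,5)

By max-flow min-cut theorem, max flow = min cut = 5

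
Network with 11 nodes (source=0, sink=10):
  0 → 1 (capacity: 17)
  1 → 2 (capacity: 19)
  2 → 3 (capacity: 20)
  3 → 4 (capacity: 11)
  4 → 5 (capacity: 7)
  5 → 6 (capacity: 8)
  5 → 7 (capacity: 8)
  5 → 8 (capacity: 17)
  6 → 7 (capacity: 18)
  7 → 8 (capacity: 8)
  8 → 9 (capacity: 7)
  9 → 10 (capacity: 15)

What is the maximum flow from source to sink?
Maximum flow = 7

Max flow: 7

Flow assignment:
  0 → 1: 7/17
  1 → 2: 7/19
  2 → 3: 7/20
  3 → 4: 7/11
  4 → 5: 7/7
  5 → 8: 7/17
  8 → 9: 7/7
  9 → 10: 7/15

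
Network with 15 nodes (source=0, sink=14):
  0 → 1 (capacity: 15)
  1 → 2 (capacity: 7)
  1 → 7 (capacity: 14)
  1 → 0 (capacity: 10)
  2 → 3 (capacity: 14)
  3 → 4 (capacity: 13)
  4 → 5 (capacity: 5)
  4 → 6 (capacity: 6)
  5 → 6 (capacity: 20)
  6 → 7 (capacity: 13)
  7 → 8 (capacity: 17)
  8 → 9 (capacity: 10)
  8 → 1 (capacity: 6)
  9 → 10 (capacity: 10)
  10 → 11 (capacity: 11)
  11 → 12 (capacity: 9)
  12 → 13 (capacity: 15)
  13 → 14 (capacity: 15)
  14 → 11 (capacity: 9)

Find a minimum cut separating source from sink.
Min cut value = 9, edges: (11,12)

Min cut value: 9
Partition: S = [0, 1, 2, 3, 4, 5, 6, 7, 8, 9, 10, 11], T = [12, 13, 14]
Cut edges: (11,12)

By max-flow min-cut theorem, max flow = min cut = 9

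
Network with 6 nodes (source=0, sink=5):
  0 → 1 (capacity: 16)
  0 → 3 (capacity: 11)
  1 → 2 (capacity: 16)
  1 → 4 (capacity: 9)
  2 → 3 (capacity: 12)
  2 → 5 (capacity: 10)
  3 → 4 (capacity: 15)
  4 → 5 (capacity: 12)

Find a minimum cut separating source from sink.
Min cut value = 22, edges: (2,5), (4,5)

Min cut value: 22
Partition: S = [0, 1, 2, 3, 4], T = [5]
Cut edges: (2,5), (4,5)

By max-flow min-cut theorem, max flow = min cut = 22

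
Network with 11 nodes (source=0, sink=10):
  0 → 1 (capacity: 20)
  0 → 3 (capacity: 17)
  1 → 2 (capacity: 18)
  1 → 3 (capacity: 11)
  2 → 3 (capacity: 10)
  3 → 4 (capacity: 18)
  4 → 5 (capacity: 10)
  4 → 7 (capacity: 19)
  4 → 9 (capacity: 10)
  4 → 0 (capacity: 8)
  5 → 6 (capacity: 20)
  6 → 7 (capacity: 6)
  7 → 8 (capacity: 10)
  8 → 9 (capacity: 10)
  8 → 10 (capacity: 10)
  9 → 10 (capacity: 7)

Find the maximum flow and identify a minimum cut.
Max flow = 17, Min cut edges: (8,10), (9,10)

Maximum flow: 17
Minimum cut: (8,10), (9,10)
Partition: S = [0, 1, 2, 3, 4, 5, 6, 7, 8, 9], T = [10]

Max-flow min-cut theorem verified: both equal 17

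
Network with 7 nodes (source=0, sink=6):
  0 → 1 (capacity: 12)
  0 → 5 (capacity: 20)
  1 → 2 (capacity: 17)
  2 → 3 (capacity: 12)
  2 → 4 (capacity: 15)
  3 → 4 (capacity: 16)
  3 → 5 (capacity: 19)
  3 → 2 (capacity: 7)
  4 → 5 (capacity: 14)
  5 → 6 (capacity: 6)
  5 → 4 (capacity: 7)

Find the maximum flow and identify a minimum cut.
Max flow = 6, Min cut edges: (5,6)

Maximum flow: 6
Minimum cut: (5,6)
Partition: S = [0, 1, 2, 3, 4, 5], T = [6]

Max-flow min-cut theorem verified: both equal 6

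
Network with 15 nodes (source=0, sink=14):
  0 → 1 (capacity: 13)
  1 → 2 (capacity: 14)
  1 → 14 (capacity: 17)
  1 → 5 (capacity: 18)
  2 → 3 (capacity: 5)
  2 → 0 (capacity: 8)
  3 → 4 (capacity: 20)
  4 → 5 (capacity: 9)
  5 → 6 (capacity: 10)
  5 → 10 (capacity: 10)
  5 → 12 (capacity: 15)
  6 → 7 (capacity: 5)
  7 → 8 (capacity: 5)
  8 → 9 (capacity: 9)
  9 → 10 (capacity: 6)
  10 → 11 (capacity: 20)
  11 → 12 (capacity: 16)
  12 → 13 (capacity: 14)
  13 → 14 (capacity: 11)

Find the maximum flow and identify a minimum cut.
Max flow = 13, Min cut edges: (0,1)

Maximum flow: 13
Minimum cut: (0,1)
Partition: S = [0], T = [1, 2, 3, 4, 5, 6, 7, 8, 9, 10, 11, 12, 13, 14]

Max-flow min-cut theorem verified: both equal 13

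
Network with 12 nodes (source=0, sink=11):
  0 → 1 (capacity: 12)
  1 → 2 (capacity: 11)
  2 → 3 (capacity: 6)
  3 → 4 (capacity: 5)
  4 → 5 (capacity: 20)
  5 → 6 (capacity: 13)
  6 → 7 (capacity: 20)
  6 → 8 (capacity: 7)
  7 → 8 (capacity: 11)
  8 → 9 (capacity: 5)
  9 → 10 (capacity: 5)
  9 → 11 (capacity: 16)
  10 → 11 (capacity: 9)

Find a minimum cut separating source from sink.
Min cut value = 5, edges: (8,9)

Min cut value: 5
Partition: S = [0, 1, 2, 3, 4, 5, 6, 7, 8], T = [9, 10, 11]
Cut edges: (8,9)

By max-flow min-cut theorem, max flow = min cut = 5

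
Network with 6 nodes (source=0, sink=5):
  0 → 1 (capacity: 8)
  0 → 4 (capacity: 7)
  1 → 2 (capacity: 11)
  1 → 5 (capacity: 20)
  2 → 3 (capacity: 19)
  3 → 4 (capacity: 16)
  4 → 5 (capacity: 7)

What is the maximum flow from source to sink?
Maximum flow = 15

Max flow: 15

Flow assignment:
  0 → 1: 8/8
  0 → 4: 7/7
  1 → 5: 8/20
  4 → 5: 7/7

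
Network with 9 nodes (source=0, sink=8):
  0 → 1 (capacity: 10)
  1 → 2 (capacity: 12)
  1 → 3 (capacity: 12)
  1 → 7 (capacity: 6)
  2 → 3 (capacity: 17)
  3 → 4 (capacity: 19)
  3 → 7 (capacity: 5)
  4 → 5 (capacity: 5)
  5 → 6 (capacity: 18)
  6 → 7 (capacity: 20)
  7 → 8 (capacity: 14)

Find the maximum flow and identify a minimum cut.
Max flow = 10, Min cut edges: (0,1)

Maximum flow: 10
Minimum cut: (0,1)
Partition: S = [0], T = [1, 2, 3, 4, 5, 6, 7, 8]

Max-flow min-cut theorem verified: both equal 10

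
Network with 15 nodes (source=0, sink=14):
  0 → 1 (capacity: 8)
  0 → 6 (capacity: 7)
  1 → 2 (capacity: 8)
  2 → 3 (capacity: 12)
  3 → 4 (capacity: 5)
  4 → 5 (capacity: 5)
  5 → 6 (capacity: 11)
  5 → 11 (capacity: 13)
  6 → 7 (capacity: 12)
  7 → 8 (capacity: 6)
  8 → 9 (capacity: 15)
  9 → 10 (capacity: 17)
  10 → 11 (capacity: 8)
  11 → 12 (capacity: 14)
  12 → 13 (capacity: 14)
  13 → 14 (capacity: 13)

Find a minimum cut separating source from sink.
Min cut value = 11, edges: (4,5), (7,8)

Min cut value: 11
Partition: S = [0, 1, 2, 3, 4, 6, 7], T = [5, 8, 9, 10, 11, 12, 13, 14]
Cut edges: (4,5), (7,8)

By max-flow min-cut theorem, max flow = min cut = 11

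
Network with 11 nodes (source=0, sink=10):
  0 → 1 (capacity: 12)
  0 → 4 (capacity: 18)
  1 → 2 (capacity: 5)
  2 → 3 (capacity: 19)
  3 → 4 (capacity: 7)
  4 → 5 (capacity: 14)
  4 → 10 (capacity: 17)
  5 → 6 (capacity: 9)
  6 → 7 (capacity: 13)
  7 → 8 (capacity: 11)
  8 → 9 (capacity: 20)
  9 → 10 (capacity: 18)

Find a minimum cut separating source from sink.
Min cut value = 23, edges: (0,4), (1,2)

Min cut value: 23
Partition: S = [0, 1], T = [2, 3, 4, 5, 6, 7, 8, 9, 10]
Cut edges: (0,4), (1,2)

By max-flow min-cut theorem, max flow = min cut = 23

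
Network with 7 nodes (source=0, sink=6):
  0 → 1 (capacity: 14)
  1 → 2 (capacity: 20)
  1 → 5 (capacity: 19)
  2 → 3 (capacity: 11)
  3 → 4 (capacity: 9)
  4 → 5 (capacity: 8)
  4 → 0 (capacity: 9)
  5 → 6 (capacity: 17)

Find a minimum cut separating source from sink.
Min cut value = 14, edges: (0,1)

Min cut value: 14
Partition: S = [0], T = [1, 2, 3, 4, 5, 6]
Cut edges: (0,1)

By max-flow min-cut theorem, max flow = min cut = 14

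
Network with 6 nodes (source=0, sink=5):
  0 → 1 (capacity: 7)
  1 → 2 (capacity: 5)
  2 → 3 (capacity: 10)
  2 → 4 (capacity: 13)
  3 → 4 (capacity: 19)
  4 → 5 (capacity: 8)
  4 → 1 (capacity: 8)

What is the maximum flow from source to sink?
Maximum flow = 5

Max flow: 5

Flow assignment:
  0 → 1: 5/7
  1 → 2: 5/5
  2 → 4: 5/13
  4 → 5: 5/8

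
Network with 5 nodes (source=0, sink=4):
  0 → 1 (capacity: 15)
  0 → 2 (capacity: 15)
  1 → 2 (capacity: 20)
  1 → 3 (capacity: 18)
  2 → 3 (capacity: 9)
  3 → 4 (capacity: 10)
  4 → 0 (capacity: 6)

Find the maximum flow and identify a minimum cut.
Max flow = 10, Min cut edges: (3,4)

Maximum flow: 10
Minimum cut: (3,4)
Partition: S = [0, 1, 2, 3], T = [4]

Max-flow min-cut theorem verified: both equal 10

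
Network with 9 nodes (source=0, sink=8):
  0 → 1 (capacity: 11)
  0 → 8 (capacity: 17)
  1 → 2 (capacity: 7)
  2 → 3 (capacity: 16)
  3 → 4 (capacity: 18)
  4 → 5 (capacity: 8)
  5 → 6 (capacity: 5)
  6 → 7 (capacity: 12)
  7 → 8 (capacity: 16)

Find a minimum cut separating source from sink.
Min cut value = 22, edges: (0,8), (5,6)

Min cut value: 22
Partition: S = [0, 1, 2, 3, 4, 5], T = [6, 7, 8]
Cut edges: (0,8), (5,6)

By max-flow min-cut theorem, max flow = min cut = 22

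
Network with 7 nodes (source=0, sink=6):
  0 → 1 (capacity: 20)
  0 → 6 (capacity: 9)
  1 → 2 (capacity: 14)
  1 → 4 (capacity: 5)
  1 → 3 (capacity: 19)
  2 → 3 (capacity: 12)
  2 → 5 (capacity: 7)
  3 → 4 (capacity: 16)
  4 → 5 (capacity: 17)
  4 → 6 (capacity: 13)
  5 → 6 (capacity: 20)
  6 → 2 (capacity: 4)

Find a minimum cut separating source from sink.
Min cut value = 29, edges: (0,1), (0,6)

Min cut value: 29
Partition: S = [0], T = [1, 2, 3, 4, 5, 6]
Cut edges: (0,1), (0,6)

By max-flow min-cut theorem, max flow = min cut = 29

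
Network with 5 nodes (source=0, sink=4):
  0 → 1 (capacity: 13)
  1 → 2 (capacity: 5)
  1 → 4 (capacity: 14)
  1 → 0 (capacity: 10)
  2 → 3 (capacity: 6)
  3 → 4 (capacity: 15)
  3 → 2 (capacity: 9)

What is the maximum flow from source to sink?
Maximum flow = 13

Max flow: 13

Flow assignment:
  0 → 1: 13/13
  1 → 4: 13/14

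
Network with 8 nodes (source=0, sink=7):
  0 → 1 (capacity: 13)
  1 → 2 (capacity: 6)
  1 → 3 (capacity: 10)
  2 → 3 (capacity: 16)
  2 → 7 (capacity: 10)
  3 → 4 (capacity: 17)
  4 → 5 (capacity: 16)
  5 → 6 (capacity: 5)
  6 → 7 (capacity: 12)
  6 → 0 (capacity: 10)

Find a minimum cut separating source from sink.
Min cut value = 11, edges: (1,2), (5,6)

Min cut value: 11
Partition: S = [0, 1, 3, 4, 5], T = [2, 6, 7]
Cut edges: (1,2), (5,6)

By max-flow min-cut theorem, max flow = min cut = 11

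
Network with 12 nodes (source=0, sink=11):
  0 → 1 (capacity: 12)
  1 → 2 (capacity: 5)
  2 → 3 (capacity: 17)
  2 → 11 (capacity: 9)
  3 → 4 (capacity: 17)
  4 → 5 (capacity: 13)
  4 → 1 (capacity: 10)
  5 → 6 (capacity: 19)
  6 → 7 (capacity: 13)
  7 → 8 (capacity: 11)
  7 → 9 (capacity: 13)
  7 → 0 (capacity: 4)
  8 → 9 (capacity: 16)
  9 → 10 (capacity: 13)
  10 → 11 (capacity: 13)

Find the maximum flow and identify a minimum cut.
Max flow = 5, Min cut edges: (1,2)

Maximum flow: 5
Minimum cut: (1,2)
Partition: S = [0, 1], T = [2, 3, 4, 5, 6, 7, 8, 9, 10, 11]

Max-flow min-cut theorem verified: both equal 5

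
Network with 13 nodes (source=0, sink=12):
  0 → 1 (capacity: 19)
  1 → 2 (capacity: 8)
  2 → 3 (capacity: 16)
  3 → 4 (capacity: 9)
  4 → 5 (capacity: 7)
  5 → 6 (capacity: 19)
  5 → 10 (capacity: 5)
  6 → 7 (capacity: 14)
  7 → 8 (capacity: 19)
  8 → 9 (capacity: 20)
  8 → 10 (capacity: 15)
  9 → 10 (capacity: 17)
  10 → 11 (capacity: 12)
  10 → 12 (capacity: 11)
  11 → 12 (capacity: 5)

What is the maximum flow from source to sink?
Maximum flow = 7

Max flow: 7

Flow assignment:
  0 → 1: 7/19
  1 → 2: 7/8
  2 → 3: 7/16
  3 → 4: 7/9
  4 → 5: 7/7
  5 → 6: 2/19
  5 → 10: 5/5
  6 → 7: 2/14
  7 → 8: 2/19
  8 → 10: 2/15
  10 → 12: 7/11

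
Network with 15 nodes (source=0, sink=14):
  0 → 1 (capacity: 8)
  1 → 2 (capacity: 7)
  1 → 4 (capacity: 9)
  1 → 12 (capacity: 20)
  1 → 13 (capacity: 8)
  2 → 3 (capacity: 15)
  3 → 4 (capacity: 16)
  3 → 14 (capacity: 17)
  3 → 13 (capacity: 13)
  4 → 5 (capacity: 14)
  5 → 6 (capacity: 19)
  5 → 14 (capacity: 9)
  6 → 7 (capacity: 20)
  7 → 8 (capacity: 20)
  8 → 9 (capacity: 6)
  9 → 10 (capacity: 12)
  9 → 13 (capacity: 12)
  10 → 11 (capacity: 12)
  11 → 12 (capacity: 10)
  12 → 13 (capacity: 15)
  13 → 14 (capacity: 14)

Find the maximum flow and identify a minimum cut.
Max flow = 8, Min cut edges: (0,1)

Maximum flow: 8
Minimum cut: (0,1)
Partition: S = [0], T = [1, 2, 3, 4, 5, 6, 7, 8, 9, 10, 11, 12, 13, 14]

Max-flow min-cut theorem verified: both equal 8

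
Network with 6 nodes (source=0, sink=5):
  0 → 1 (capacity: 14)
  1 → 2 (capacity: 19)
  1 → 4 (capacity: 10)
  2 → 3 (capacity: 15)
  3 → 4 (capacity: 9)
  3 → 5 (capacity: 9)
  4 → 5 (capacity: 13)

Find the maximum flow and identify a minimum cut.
Max flow = 14, Min cut edges: (0,1)

Maximum flow: 14
Minimum cut: (0,1)
Partition: S = [0], T = [1, 2, 3, 4, 5]

Max-flow min-cut theorem verified: both equal 14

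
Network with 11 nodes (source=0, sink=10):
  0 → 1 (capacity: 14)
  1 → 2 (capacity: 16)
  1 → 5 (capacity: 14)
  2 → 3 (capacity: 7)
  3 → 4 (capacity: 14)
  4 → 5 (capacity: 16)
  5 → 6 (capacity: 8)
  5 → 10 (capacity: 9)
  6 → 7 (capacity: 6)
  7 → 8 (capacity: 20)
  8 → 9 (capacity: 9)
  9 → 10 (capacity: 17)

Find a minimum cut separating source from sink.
Min cut value = 14, edges: (0,1)

Min cut value: 14
Partition: S = [0], T = [1, 2, 3, 4, 5, 6, 7, 8, 9, 10]
Cut edges: (0,1)

By max-flow min-cut theorem, max flow = min cut = 14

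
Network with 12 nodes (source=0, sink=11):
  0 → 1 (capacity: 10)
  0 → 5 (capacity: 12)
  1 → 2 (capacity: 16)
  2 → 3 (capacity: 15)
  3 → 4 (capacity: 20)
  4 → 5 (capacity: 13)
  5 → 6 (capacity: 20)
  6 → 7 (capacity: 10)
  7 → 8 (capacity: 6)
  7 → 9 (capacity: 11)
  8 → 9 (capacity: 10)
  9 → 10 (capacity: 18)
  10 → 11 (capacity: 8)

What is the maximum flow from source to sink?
Maximum flow = 8

Max flow: 8

Flow assignment:
  0 → 1: 8/10
  1 → 2: 8/16
  2 → 3: 8/15
  3 → 4: 8/20
  4 → 5: 8/13
  5 → 6: 8/20
  6 → 7: 8/10
  7 → 9: 8/11
  9 → 10: 8/18
  10 → 11: 8/8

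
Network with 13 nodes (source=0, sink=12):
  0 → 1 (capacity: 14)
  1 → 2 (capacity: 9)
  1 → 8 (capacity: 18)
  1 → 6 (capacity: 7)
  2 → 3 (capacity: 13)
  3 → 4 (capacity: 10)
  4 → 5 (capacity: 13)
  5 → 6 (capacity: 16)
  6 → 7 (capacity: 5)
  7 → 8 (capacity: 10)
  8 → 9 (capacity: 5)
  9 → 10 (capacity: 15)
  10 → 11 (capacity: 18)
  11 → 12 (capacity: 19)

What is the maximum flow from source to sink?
Maximum flow = 5

Max flow: 5

Flow assignment:
  0 → 1: 5/14
  1 → 8: 5/18
  8 → 9: 5/5
  9 → 10: 5/15
  10 → 11: 5/18
  11 → 12: 5/19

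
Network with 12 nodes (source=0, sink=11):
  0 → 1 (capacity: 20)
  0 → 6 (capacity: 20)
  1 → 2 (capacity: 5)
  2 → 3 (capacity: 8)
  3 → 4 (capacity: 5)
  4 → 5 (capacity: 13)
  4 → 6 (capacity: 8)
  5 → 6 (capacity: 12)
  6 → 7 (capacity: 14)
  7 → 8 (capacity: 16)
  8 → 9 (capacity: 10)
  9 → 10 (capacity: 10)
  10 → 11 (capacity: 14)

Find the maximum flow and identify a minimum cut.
Max flow = 10, Min cut edges: (9,10)

Maximum flow: 10
Minimum cut: (9,10)
Partition: S = [0, 1, 2, 3, 4, 5, 6, 7, 8, 9], T = [10, 11]

Max-flow min-cut theorem verified: both equal 10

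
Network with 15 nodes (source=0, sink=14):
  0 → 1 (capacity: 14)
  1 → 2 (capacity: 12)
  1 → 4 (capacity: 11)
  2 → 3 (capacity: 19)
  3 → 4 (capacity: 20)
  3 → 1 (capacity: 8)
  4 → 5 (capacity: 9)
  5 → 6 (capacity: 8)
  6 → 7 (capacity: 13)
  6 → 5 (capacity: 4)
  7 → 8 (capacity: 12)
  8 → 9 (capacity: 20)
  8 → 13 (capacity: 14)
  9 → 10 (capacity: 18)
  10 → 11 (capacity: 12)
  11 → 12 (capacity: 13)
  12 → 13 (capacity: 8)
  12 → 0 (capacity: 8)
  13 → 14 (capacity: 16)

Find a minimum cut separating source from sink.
Min cut value = 8, edges: (5,6)

Min cut value: 8
Partition: S = [0, 1, 2, 3, 4, 5], T = [6, 7, 8, 9, 10, 11, 12, 13, 14]
Cut edges: (5,6)

By max-flow min-cut theorem, max flow = min cut = 8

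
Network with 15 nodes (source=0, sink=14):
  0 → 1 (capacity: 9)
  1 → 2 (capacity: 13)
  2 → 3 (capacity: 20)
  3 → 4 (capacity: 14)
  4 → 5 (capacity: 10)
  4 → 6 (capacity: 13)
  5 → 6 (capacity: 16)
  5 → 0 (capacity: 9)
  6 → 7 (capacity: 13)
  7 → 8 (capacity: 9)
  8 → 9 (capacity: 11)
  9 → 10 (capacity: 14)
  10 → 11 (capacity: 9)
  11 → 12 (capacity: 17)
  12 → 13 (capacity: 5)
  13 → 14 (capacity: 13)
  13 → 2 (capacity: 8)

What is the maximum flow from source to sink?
Maximum flow = 5

Max flow: 5

Flow assignment:
  0 → 1: 9/9
  1 → 2: 9/13
  2 → 3: 9/20
  3 → 4: 9/14
  4 → 5: 4/10
  4 → 6: 5/13
  5 → 0: 4/9
  6 → 7: 5/13
  7 → 8: 5/9
  8 → 9: 5/11
  9 → 10: 5/14
  10 → 11: 5/9
  11 → 12: 5/17
  12 → 13: 5/5
  13 → 14: 5/13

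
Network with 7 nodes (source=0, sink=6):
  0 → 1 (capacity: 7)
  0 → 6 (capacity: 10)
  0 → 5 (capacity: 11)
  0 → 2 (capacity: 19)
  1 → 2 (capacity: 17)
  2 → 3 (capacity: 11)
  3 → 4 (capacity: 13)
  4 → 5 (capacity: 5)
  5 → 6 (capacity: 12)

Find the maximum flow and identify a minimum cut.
Max flow = 22, Min cut edges: (0,6), (5,6)

Maximum flow: 22
Minimum cut: (0,6), (5,6)
Partition: S = [0, 1, 2, 3, 4, 5], T = [6]

Max-flow min-cut theorem verified: both equal 22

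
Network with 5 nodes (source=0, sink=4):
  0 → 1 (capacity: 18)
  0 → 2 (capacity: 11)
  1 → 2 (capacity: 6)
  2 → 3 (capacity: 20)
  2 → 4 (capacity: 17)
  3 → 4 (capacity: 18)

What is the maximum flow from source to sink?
Maximum flow = 17

Max flow: 17

Flow assignment:
  0 → 1: 6/18
  0 → 2: 11/11
  1 → 2: 6/6
  2 → 4: 17/17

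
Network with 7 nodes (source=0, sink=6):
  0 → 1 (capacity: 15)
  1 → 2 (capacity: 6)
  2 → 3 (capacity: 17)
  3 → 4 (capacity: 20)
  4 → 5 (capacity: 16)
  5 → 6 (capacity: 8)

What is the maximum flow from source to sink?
Maximum flow = 6

Max flow: 6

Flow assignment:
  0 → 1: 6/15
  1 → 2: 6/6
  2 → 3: 6/17
  3 → 4: 6/20
  4 → 5: 6/16
  5 → 6: 6/8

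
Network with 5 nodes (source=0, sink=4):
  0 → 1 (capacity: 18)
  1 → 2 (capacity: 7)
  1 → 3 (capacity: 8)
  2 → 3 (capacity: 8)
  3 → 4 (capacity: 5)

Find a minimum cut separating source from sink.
Min cut value = 5, edges: (3,4)

Min cut value: 5
Partition: S = [0, 1, 2, 3], T = [4]
Cut edges: (3,4)

By max-flow min-cut theorem, max flow = min cut = 5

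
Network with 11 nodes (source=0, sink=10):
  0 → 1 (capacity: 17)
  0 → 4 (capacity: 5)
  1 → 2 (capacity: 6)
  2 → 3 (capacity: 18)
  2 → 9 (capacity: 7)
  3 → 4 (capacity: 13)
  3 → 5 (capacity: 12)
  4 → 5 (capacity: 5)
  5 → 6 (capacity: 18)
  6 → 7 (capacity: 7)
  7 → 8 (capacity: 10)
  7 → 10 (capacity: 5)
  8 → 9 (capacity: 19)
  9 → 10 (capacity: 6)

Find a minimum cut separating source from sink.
Min cut value = 11, edges: (7,10), (9,10)

Min cut value: 11
Partition: S = [0, 1, 2, 3, 4, 5, 6, 7, 8, 9], T = [10]
Cut edges: (7,10), (9,10)

By max-flow min-cut theorem, max flow = min cut = 11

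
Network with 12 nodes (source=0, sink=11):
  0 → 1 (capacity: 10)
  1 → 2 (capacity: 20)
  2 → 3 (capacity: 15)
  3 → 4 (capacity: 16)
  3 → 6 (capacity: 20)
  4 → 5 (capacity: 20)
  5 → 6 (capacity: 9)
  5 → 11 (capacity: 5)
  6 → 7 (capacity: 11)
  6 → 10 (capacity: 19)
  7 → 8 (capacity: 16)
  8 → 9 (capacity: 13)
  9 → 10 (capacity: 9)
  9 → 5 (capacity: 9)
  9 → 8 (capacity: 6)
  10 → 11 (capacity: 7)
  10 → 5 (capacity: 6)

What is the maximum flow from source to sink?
Maximum flow = 10

Max flow: 10

Flow assignment:
  0 → 1: 10/10
  1 → 2: 10/20
  2 → 3: 10/15
  3 → 4: 5/16
  3 → 6: 5/20
  4 → 5: 5/20
  5 → 11: 5/5
  6 → 10: 5/19
  10 → 11: 5/7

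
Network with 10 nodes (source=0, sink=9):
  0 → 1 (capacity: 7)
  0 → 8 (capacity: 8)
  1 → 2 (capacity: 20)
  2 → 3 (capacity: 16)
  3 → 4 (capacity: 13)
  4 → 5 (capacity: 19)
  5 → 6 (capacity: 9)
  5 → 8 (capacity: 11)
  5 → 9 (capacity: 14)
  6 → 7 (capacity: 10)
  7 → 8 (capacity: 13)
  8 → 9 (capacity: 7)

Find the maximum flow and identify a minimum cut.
Max flow = 14, Min cut edges: (0,1), (8,9)

Maximum flow: 14
Minimum cut: (0,1), (8,9)
Partition: S = [0, 6, 7, 8], T = [1, 2, 3, 4, 5, 9]

Max-flow min-cut theorem verified: both equal 14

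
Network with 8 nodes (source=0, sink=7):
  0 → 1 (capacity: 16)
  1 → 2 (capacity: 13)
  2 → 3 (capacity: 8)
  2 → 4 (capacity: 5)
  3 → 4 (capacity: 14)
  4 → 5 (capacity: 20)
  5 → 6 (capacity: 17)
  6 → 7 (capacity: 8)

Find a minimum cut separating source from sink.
Min cut value = 8, edges: (6,7)

Min cut value: 8
Partition: S = [0, 1, 2, 3, 4, 5, 6], T = [7]
Cut edges: (6,7)

By max-flow min-cut theorem, max flow = min cut = 8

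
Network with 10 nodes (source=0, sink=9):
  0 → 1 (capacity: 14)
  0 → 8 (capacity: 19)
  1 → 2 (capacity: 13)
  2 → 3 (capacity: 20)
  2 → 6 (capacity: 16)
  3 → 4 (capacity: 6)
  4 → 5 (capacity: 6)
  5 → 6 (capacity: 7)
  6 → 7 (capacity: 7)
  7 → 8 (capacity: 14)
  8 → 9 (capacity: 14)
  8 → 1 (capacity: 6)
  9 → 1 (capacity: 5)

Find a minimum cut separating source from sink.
Min cut value = 14, edges: (8,9)

Min cut value: 14
Partition: S = [0, 1, 2, 3, 4, 5, 6, 7, 8], T = [9]
Cut edges: (8,9)

By max-flow min-cut theorem, max flow = min cut = 14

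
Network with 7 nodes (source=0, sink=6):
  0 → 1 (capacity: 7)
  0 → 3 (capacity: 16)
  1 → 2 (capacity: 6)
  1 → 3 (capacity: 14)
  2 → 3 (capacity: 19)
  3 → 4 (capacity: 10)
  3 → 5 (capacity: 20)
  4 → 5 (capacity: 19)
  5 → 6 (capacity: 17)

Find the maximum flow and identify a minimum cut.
Max flow = 17, Min cut edges: (5,6)

Maximum flow: 17
Minimum cut: (5,6)
Partition: S = [0, 1, 2, 3, 4, 5], T = [6]

Max-flow min-cut theorem verified: both equal 17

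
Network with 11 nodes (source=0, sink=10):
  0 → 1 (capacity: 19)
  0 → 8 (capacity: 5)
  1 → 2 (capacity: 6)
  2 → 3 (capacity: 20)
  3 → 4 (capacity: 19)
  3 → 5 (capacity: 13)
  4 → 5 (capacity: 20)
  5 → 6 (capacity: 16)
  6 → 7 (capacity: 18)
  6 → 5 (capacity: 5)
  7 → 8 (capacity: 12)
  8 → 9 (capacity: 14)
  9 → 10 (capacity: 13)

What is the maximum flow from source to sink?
Maximum flow = 11

Max flow: 11

Flow assignment:
  0 → 1: 6/19
  0 → 8: 5/5
  1 → 2: 6/6
  2 → 3: 6/20
  3 → 5: 6/13
  5 → 6: 6/16
  6 → 7: 6/18
  7 → 8: 6/12
  8 → 9: 11/14
  9 → 10: 11/13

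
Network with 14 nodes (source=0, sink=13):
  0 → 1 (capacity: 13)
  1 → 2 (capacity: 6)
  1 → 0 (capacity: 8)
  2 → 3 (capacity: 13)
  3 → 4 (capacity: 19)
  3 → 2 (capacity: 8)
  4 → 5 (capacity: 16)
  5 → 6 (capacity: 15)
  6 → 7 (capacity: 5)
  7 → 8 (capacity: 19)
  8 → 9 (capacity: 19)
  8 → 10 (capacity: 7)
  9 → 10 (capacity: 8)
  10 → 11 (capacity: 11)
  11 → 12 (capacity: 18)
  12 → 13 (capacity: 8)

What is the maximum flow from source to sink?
Maximum flow = 5

Max flow: 5

Flow assignment:
  0 → 1: 5/13
  1 → 2: 5/6
  2 → 3: 5/13
  3 → 4: 5/19
  4 → 5: 5/16
  5 → 6: 5/15
  6 → 7: 5/5
  7 → 8: 5/19
  8 → 10: 5/7
  10 → 11: 5/11
  11 → 12: 5/18
  12 → 13: 5/8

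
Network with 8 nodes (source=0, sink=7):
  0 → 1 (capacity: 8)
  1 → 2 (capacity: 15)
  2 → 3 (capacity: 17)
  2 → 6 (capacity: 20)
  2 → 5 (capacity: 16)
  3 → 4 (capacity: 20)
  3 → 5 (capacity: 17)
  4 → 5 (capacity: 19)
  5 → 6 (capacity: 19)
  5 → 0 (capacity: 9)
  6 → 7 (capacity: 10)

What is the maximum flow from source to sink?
Maximum flow = 8

Max flow: 8

Flow assignment:
  0 → 1: 8/8
  1 → 2: 8/15
  2 → 6: 8/20
  6 → 7: 8/10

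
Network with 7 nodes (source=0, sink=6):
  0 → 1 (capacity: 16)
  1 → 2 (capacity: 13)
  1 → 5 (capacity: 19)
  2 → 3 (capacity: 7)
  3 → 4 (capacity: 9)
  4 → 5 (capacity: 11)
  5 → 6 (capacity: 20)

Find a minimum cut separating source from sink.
Min cut value = 16, edges: (0,1)

Min cut value: 16
Partition: S = [0], T = [1, 2, 3, 4, 5, 6]
Cut edges: (0,1)

By max-flow min-cut theorem, max flow = min cut = 16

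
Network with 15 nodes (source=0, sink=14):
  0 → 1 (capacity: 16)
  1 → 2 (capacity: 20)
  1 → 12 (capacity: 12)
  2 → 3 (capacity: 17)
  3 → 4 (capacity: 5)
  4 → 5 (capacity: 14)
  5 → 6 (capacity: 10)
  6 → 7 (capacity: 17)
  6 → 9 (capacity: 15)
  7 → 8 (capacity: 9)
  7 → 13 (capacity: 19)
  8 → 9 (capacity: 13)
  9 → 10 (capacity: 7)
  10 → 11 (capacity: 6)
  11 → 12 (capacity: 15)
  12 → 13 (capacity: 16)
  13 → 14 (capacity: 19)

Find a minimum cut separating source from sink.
Min cut value = 16, edges: (0,1)

Min cut value: 16
Partition: S = [0], T = [1, 2, 3, 4, 5, 6, 7, 8, 9, 10, 11, 12, 13, 14]
Cut edges: (0,1)

By max-flow min-cut theorem, max flow = min cut = 16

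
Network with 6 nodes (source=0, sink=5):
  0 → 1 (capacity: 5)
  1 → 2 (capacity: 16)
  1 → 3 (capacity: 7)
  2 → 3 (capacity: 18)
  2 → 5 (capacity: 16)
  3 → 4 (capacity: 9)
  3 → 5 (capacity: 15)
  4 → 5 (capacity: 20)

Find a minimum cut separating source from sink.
Min cut value = 5, edges: (0,1)

Min cut value: 5
Partition: S = [0], T = [1, 2, 3, 4, 5]
Cut edges: (0,1)

By max-flow min-cut theorem, max flow = min cut = 5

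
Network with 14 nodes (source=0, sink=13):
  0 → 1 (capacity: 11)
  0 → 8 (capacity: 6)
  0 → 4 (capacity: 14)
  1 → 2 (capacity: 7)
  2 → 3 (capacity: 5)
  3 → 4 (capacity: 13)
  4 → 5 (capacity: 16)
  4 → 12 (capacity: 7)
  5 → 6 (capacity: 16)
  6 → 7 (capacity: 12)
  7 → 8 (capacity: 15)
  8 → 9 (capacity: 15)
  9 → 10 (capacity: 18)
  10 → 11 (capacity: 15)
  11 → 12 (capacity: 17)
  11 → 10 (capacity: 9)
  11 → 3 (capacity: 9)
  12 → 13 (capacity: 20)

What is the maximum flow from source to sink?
Maximum flow = 20

Max flow: 20

Flow assignment:
  0 → 1: 5/11
  0 → 8: 3/6
  0 → 4: 12/14
  1 → 2: 5/7
  2 → 3: 5/5
  3 → 4: 5/13
  4 → 5: 12/16
  4 → 12: 5/7
  5 → 6: 12/16
  6 → 7: 12/12
  7 → 8: 12/15
  8 → 9: 15/15
  9 → 10: 15/18
  10 → 11: 15/15
  11 → 12: 15/17
  12 → 13: 20/20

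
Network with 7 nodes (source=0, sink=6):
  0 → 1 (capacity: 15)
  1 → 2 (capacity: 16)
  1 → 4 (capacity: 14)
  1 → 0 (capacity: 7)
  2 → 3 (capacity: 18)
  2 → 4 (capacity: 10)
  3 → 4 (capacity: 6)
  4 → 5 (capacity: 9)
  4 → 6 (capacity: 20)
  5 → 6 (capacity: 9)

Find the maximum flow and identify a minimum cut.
Max flow = 15, Min cut edges: (0,1)

Maximum flow: 15
Minimum cut: (0,1)
Partition: S = [0], T = [1, 2, 3, 4, 5, 6]

Max-flow min-cut theorem verified: both equal 15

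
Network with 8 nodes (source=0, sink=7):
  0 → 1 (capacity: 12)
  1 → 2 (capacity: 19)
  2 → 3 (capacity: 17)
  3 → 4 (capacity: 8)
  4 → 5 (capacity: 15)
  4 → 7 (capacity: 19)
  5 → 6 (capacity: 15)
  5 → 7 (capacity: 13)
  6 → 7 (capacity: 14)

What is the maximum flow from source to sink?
Maximum flow = 8

Max flow: 8

Flow assignment:
  0 → 1: 8/12
  1 → 2: 8/19
  2 → 3: 8/17
  3 → 4: 8/8
  4 → 7: 8/19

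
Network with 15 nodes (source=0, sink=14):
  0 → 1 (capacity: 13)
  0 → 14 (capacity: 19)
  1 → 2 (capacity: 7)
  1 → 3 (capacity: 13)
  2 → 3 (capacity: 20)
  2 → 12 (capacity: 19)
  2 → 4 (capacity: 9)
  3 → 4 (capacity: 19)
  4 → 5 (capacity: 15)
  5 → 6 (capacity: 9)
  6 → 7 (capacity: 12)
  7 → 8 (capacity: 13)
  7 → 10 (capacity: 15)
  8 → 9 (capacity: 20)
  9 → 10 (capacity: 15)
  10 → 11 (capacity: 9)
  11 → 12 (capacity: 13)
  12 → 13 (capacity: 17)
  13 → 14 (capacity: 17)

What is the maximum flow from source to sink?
Maximum flow = 32

Max flow: 32

Flow assignment:
  0 → 1: 13/13
  0 → 14: 19/19
  1 → 2: 7/7
  1 → 3: 6/13
  2 → 12: 7/19
  3 → 4: 6/19
  4 → 5: 6/15
  5 → 6: 6/9
  6 → 7: 6/12
  7 → 10: 6/15
  10 → 11: 6/9
  11 → 12: 6/13
  12 → 13: 13/17
  13 → 14: 13/17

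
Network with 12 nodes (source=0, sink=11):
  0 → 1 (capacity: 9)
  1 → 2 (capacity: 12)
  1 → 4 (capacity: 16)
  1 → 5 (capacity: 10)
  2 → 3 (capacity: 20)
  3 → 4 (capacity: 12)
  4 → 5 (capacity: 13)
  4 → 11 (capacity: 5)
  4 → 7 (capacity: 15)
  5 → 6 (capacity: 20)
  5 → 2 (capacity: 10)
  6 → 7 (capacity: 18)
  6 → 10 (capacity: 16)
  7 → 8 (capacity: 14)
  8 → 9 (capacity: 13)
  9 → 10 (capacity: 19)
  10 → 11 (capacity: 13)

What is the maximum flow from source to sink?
Maximum flow = 9

Max flow: 9

Flow assignment:
  0 → 1: 9/9
  1 → 4: 9/16
  4 → 5: 4/13
  4 → 11: 5/5
  5 → 6: 4/20
  6 → 10: 4/16
  10 → 11: 4/13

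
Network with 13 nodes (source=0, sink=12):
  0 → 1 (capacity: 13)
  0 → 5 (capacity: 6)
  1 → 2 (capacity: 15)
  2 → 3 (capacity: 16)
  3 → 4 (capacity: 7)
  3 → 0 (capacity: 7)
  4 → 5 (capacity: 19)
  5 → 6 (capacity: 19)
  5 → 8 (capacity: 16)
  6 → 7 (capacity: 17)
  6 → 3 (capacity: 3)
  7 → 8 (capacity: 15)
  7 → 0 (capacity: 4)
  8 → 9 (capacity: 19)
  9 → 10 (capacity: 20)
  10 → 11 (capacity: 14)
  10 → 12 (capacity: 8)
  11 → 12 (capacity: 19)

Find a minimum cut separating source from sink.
Min cut value = 13, edges: (0,5), (3,4)

Min cut value: 13
Partition: S = [0, 1, 2, 3], T = [4, 5, 6, 7, 8, 9, 10, 11, 12]
Cut edges: (0,5), (3,4)

By max-flow min-cut theorem, max flow = min cut = 13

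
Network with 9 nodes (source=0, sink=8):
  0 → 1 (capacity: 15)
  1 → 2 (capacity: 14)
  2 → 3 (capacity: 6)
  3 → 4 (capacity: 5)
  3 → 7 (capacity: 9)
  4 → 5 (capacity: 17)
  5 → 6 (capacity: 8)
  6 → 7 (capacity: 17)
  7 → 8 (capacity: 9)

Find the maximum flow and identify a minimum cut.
Max flow = 6, Min cut edges: (2,3)

Maximum flow: 6
Minimum cut: (2,3)
Partition: S = [0, 1, 2], T = [3, 4, 5, 6, 7, 8]

Max-flow min-cut theorem verified: both equal 6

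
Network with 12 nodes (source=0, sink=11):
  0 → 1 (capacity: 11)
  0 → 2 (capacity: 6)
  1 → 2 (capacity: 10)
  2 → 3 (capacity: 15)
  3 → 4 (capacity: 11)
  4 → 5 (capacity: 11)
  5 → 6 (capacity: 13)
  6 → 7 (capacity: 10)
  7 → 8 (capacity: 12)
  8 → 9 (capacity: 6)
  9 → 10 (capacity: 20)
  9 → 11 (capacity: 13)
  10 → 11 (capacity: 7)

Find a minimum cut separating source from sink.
Min cut value = 6, edges: (8,9)

Min cut value: 6
Partition: S = [0, 1, 2, 3, 4, 5, 6, 7, 8], T = [9, 10, 11]
Cut edges: (8,9)

By max-flow min-cut theorem, max flow = min cut = 6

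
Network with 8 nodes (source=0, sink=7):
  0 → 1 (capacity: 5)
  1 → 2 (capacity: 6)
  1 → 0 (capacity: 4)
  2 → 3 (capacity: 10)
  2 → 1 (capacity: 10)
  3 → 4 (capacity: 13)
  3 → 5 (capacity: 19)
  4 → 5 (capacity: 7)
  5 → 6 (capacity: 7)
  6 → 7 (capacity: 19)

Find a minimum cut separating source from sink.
Min cut value = 5, edges: (0,1)

Min cut value: 5
Partition: S = [0], T = [1, 2, 3, 4, 5, 6, 7]
Cut edges: (0,1)

By max-flow min-cut theorem, max flow = min cut = 5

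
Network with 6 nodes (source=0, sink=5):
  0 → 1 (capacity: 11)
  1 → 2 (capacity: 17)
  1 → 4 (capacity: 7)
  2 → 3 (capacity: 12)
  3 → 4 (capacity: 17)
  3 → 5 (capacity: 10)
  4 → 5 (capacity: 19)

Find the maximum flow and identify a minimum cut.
Max flow = 11, Min cut edges: (0,1)

Maximum flow: 11
Minimum cut: (0,1)
Partition: S = [0], T = [1, 2, 3, 4, 5]

Max-flow min-cut theorem verified: both equal 11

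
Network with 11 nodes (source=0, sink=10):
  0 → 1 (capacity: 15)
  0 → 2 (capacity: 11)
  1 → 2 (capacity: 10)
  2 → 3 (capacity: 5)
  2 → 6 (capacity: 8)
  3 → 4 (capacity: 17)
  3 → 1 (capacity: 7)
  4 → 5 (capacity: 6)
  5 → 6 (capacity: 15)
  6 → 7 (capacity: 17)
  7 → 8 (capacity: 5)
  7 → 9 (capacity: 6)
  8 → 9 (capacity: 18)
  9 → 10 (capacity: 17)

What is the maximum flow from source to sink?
Maximum flow = 11

Max flow: 11

Flow assignment:
  0 → 1: 10/15
  0 → 2: 1/11
  1 → 2: 10/10
  2 → 3: 5/5
  2 → 6: 6/8
  3 → 4: 5/17
  4 → 5: 5/6
  5 → 6: 5/15
  6 → 7: 11/17
  7 → 8: 5/5
  7 → 9: 6/6
  8 → 9: 5/18
  9 → 10: 11/17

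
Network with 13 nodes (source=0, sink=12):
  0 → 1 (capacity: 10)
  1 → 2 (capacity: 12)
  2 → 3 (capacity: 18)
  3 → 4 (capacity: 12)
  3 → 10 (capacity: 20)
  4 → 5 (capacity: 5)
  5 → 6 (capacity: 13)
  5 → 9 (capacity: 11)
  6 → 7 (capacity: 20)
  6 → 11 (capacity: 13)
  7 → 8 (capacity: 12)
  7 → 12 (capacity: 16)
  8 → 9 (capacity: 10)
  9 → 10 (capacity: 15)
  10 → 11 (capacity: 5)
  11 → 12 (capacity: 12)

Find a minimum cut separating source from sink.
Min cut value = 10, edges: (4,5), (10,11)

Min cut value: 10
Partition: S = [0, 1, 2, 3, 4, 8, 9, 10], T = [5, 6, 7, 11, 12]
Cut edges: (4,5), (10,11)

By max-flow min-cut theorem, max flow = min cut = 10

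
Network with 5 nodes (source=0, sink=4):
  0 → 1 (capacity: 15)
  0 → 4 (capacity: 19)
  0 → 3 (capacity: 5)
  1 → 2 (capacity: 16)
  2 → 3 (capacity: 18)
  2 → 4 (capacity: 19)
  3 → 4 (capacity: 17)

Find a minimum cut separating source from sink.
Min cut value = 39, edges: (0,1), (0,4), (0,3)

Min cut value: 39
Partition: S = [0], T = [1, 2, 3, 4]
Cut edges: (0,1), (0,4), (0,3)

By max-flow min-cut theorem, max flow = min cut = 39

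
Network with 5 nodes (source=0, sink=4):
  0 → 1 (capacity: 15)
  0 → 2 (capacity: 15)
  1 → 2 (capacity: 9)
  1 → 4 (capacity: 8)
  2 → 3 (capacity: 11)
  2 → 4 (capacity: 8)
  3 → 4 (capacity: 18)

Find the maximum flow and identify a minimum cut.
Max flow = 27, Min cut edges: (1,4), (2,3), (2,4)

Maximum flow: 27
Minimum cut: (1,4), (2,3), (2,4)
Partition: S = [0, 1, 2], T = [3, 4]

Max-flow min-cut theorem verified: both equal 27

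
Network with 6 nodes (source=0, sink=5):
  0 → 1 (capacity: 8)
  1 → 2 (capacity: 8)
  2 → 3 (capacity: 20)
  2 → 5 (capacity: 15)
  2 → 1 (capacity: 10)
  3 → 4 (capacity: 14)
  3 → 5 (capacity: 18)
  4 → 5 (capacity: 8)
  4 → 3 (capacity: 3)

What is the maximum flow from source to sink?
Maximum flow = 8

Max flow: 8

Flow assignment:
  0 → 1: 8/8
  1 → 2: 8/8
  2 → 5: 8/15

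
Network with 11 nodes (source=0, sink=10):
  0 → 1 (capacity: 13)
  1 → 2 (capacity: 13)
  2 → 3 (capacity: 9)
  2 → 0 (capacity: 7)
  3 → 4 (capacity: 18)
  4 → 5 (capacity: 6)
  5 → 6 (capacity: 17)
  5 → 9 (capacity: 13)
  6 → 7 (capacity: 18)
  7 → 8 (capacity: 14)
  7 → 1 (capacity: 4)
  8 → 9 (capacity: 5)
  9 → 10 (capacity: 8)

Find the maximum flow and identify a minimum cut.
Max flow = 6, Min cut edges: (4,5)

Maximum flow: 6
Minimum cut: (4,5)
Partition: S = [0, 1, 2, 3, 4], T = [5, 6, 7, 8, 9, 10]

Max-flow min-cut theorem verified: both equal 6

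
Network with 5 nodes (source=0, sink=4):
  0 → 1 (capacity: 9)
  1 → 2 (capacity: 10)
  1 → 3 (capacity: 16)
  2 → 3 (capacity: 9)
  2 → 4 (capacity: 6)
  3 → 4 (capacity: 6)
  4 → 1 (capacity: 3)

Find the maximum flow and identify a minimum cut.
Max flow = 9, Min cut edges: (0,1)

Maximum flow: 9
Minimum cut: (0,1)
Partition: S = [0], T = [1, 2, 3, 4]

Max-flow min-cut theorem verified: both equal 9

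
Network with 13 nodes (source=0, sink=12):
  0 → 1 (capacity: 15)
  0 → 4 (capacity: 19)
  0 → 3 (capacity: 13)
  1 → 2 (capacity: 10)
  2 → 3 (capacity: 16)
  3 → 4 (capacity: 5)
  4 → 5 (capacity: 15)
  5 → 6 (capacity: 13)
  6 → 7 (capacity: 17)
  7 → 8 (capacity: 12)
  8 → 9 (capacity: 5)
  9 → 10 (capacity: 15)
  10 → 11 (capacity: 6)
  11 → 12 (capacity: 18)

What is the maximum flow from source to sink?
Maximum flow = 5

Max flow: 5

Flow assignment:
  0 → 1: 5/15
  1 → 2: 5/10
  2 → 3: 5/16
  3 → 4: 5/5
  4 → 5: 5/15
  5 → 6: 5/13
  6 → 7: 5/17
  7 → 8: 5/12
  8 → 9: 5/5
  9 → 10: 5/15
  10 → 11: 5/6
  11 → 12: 5/18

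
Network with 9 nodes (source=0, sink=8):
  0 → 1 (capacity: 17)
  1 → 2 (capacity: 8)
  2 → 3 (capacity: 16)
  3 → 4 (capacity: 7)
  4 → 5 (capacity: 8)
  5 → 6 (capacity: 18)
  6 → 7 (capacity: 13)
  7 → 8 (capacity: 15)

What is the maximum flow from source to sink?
Maximum flow = 7

Max flow: 7

Flow assignment:
  0 → 1: 7/17
  1 → 2: 7/8
  2 → 3: 7/16
  3 → 4: 7/7
  4 → 5: 7/8
  5 → 6: 7/18
  6 → 7: 7/13
  7 → 8: 7/15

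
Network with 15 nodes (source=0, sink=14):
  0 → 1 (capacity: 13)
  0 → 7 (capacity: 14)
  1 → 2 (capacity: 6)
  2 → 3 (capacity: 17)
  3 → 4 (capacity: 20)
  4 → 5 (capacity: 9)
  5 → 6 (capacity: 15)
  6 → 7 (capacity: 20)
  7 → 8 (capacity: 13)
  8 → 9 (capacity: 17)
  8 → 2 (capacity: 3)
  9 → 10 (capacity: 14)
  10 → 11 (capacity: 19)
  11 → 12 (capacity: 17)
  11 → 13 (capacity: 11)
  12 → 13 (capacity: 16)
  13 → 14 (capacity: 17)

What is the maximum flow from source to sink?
Maximum flow = 13

Max flow: 13

Flow assignment:
  0 → 1: 6/13
  0 → 7: 7/14
  1 → 2: 6/6
  2 → 3: 6/17
  3 → 4: 6/20
  4 → 5: 6/9
  5 → 6: 6/15
  6 → 7: 6/20
  7 → 8: 13/13
  8 → 9: 13/17
  9 → 10: 13/14
  10 → 11: 13/19
  11 → 12: 2/17
  11 → 13: 11/11
  12 → 13: 2/16
  13 → 14: 13/17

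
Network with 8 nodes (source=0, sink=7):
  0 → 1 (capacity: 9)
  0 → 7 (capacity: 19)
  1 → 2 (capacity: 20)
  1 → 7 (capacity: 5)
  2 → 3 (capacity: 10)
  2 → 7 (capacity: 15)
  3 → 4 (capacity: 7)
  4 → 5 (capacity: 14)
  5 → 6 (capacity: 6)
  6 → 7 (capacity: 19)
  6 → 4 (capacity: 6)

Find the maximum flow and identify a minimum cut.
Max flow = 28, Min cut edges: (0,1), (0,7)

Maximum flow: 28
Minimum cut: (0,1), (0,7)
Partition: S = [0], T = [1, 2, 3, 4, 5, 6, 7]

Max-flow min-cut theorem verified: both equal 28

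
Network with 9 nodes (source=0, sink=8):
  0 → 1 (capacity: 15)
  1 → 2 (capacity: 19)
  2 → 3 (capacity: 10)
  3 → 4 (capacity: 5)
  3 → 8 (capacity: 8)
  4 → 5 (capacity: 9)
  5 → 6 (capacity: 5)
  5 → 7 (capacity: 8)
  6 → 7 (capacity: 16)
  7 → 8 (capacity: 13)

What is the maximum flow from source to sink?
Maximum flow = 10

Max flow: 10

Flow assignment:
  0 → 1: 10/15
  1 → 2: 10/19
  2 → 3: 10/10
  3 → 4: 2/5
  3 → 8: 8/8
  4 → 5: 2/9
  5 → 7: 2/8
  7 → 8: 2/13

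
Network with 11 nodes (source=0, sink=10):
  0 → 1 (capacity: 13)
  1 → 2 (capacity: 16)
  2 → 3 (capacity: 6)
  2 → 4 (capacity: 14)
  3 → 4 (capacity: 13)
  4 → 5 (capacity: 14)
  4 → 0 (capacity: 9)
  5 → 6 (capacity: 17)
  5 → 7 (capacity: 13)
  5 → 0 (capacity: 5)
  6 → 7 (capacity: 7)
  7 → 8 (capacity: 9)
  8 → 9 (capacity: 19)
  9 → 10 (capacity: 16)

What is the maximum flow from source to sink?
Maximum flow = 9

Max flow: 9

Flow assignment:
  0 → 1: 13/13
  1 → 2: 13/16
  2 → 4: 13/14
  4 → 5: 13/14
  5 → 7: 9/13
  5 → 0: 4/5
  7 → 8: 9/9
  8 → 9: 9/19
  9 → 10: 9/16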